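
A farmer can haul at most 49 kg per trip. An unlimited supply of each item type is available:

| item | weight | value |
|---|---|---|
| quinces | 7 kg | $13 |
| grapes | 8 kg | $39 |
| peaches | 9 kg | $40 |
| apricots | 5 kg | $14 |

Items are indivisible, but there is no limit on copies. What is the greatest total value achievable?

$235

Best value-per-unit is grapes at 39/8; filling with it alone gives 6×39 = 234.
Optimal mix: 5×grapes + 1×peaches → weight 49, value 235.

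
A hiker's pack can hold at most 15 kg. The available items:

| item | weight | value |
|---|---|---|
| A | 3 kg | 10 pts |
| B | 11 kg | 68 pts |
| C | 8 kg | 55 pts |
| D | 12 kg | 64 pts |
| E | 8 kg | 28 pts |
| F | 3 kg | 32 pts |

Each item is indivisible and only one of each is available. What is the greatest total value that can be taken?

This is a 0/1 knapsack; check combinations near the capacity.
- B+F: weight 11+3=14, value 68+32=100
- A+C+F: weight 3+8+3=14, value 10+55+32=97
- D+F: weight 12+3=15, value 64+32=96
- C+F: weight 8+3=11, value 55+32=87
Best: 100 pts.

100 pts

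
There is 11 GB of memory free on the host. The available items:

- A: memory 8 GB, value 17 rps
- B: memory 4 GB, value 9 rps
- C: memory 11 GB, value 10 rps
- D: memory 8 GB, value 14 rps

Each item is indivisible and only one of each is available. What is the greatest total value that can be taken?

Check high-value combinations within 11 GB:
- A: memory 8, value 17
- D: memory 8, value 14
- C: memory 11, value 10
Best: 17 rps.

17 rps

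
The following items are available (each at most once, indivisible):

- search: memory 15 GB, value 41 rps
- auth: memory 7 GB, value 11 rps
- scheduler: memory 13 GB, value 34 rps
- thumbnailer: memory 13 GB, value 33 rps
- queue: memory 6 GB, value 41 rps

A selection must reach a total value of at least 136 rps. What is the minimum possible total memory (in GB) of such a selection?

Subsets with value ≥ 136, sorted by total memory:
- search+scheduler+thumbnailer+queue: memory 47, value 149
- search+auth+scheduler+thumbnailer+queue: memory 54, value 160
Minimum memory: 47 GB.

47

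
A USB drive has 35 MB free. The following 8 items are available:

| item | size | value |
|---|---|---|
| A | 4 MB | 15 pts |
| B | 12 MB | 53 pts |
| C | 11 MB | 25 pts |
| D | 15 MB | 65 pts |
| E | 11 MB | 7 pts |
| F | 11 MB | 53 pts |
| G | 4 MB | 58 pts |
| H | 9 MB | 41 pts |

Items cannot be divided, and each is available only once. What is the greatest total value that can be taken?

191 pts

This is a 0/1 knapsack; check combinations near the capacity.
- A+D+F+G: size 4+15+11+4=34, value 15+65+53+58=191
- A+B+D+G: size 4+12+15+4=35, value 15+53+65+58=191
- A+B+F+G: size 4+12+11+4=31, value 15+53+53+58=179
- A+D+G+H: size 4+15+4+9=32, value 15+65+58+41=179
- C+F+G+H: size 11+11+4+9=35, value 25+53+58+41=177
Best: 191 pts.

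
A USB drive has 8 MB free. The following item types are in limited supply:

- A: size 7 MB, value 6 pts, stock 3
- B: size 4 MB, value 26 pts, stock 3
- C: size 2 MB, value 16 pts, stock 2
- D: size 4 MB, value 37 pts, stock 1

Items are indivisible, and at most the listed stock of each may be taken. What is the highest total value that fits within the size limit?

Top feasible selections:
- 2×C + 1×D: size 8, value 69
- 1×B + 1×D: size 8, value 63
- 1×B + 2×C: size 8, value 58
Best: 69 pts.

69 pts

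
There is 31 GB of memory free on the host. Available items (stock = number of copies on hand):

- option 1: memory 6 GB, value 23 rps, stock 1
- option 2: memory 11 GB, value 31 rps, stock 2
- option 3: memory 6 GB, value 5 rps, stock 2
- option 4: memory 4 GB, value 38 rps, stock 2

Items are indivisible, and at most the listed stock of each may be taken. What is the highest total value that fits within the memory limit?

138 rps

Best selections within memory 31 and stock limits:
- 2×option 2 + 2×option 4: memory 30, value 138
- 1×option 1 + 1×option 2 + 1×option 3 + 2×option 4: memory 31, value 135
- 1×option 1 + 1×option 2 + 2×option 4: memory 25, value 130
Best: 138 rps.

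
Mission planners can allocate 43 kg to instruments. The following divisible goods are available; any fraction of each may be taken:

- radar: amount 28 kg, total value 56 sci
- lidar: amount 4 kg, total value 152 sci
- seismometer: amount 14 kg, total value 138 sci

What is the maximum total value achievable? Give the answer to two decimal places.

340.00

Take in order of value per unit:
- lidar (152/4 per unit): all 4 → value 152, running total 152.00
- seismometer (138/14 per unit): all 14 → value 138, running total 290.00
- radar (56/28 per unit): 25 of 28 → value 25×56/28 = 50.0000, running total 340.00
Total 340.00.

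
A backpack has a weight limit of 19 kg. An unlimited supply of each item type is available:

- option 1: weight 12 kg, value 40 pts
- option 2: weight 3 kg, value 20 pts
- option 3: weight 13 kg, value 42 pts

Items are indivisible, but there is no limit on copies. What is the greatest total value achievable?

120 pts

Best value-per-unit is option 2 at 20/3, and filling with it alone uses weight 6×3=18. No mix of the others beats 6×20 = 120.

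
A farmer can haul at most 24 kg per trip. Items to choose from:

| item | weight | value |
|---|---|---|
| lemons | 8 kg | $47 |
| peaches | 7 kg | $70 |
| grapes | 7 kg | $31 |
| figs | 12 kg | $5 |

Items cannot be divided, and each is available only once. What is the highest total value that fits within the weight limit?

Check high-value combinations within 24 kg:
- lemons+peaches+grapes: weight 8+7+7=22, value 47+70+31=148
- lemons+peaches: weight 8+7=15, value 47+70=117
- peaches+grapes: weight 7+7=14, value 70+31=101
- lemons+grapes: weight 8+7=15, value 47+31=78
Best: $148.

$148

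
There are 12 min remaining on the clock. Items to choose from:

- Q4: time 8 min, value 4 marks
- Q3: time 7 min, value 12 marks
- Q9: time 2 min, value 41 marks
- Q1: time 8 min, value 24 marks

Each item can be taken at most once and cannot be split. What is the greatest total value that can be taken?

Check high-value combinations within 12 min:
- Q9+Q1: time 2+8=10, value 41+24=65
- Q3+Q9: time 7+2=9, value 12+41=53
- Q4+Q9: time 8+2=10, value 4+41=45
- Q9: time 2, value 41
- Q1: time 8, value 24
Best: 65 marks.

65 marks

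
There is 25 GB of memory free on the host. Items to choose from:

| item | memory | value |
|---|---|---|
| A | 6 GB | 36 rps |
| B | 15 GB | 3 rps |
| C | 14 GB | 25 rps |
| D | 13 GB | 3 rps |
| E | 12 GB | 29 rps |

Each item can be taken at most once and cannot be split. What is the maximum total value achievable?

Check high-value combinations within 25 GB:
- A+E: memory 6+12=18, value 36+29=65
- A+C: memory 6+14=20, value 36+25=61
- A+D: memory 6+13=19, value 36+3=39
Best: 65 rps.

65 rps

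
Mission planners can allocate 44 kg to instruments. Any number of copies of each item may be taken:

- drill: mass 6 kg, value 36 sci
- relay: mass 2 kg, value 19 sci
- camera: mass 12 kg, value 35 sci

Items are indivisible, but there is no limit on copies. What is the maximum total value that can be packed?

418 sci

Best value-per-unit is relay at 19/2, and filling with it alone uses mass 22×2=44. No mix of the others beats 22×19 = 418.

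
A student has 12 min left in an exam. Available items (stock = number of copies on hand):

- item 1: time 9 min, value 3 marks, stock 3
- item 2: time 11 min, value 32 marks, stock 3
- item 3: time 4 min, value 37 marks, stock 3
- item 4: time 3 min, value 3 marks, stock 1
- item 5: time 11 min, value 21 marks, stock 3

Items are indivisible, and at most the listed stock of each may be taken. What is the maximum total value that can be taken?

Top feasible selections:
- 3×item 3: time 12, value 111
- 2×item 3 + 1×item 4: time 11, value 77
- 2×item 3: time 8, value 74
- 1×item 3 + 1×item 4: time 7, value 40
Best: 111 marks.

111 marks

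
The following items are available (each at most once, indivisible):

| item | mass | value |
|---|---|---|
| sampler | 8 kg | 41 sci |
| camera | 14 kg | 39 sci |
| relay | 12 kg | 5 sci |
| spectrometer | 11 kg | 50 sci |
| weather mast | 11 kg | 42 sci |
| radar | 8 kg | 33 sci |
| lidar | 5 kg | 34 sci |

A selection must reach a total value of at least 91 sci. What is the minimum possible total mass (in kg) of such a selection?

Subsets with value ≥ 91, sorted by total mass:
- sampler+spectrometer: mass 19, value 91
- sampler+radar+lidar: mass 21, value 108
- spectrometer+weather mast: mass 22, value 92
Minimum mass: 19 kg.

19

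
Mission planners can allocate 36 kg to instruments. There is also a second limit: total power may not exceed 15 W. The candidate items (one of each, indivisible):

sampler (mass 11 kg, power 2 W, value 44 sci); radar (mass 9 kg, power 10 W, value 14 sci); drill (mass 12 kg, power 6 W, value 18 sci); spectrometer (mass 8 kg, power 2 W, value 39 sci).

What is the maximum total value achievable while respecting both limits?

101 sci

Feasible sets respecting both limits:
- sampler+drill+spectrometer: mass 31, power 10, value 101
- sampler+radar+spectrometer: mass 28, power 14, value 97
- sampler+spectrometer: mass 19, power 4, value 83
- sampler+drill: mass 23, power 8, value 62
Best: 101 sci.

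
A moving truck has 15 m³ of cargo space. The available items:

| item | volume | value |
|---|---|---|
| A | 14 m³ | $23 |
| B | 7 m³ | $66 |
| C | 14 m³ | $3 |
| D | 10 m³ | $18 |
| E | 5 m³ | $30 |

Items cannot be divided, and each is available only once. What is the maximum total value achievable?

Check high-value combinations within 15 m³:
- B+E: volume 7+5=12, value 66+30=96
- B: volume 7, value 66
- D+E: volume 10+5=15, value 18+30=48
- E: volume 5, value 30
- A: volume 14, value 23
Best: $96.

$96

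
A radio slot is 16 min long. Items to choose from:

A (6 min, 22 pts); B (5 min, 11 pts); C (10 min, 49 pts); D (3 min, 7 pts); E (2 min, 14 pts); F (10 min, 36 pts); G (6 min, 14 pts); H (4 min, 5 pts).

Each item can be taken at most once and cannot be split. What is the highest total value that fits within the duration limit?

71 pts

Check high-value combinations within 16 min:
- A+C: duration 6+10=16, value 22+49=71
- C+D+E: duration 10+3+2=15, value 49+7+14=70
- C+E+H: duration 10+2+4=16, value 49+14+5=68
Best: 71 pts.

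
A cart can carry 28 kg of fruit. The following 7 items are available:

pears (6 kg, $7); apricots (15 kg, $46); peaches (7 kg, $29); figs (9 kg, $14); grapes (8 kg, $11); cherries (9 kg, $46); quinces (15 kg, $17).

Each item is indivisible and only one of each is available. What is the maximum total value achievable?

Check high-value combinations within 28 kg:
- apricots+cherries: weight 15+9=24, value 46+46=92
- peaches+figs+cherries: weight 7+9+9=25, value 29+14+46=89
- peaches+grapes+cherries: weight 7+8+9=24, value 29+11+46=86
- pears+peaches+cherries: weight 6+7+9=22, value 7+29+46=82
- pears+apricots+peaches: weight 6+15+7=28, value 7+46+29=82
Best: $92.

$92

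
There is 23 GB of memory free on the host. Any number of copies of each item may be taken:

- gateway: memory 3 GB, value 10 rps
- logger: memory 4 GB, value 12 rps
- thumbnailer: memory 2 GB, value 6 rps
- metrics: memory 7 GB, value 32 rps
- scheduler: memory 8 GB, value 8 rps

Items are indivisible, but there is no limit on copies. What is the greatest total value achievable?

Best value-per-unit is metrics at 32/7; filling with it alone gives 3×32 = 96.
Optimal mix: 1×thumbnailer + 3×metrics → memory 23, value 102.

102 rps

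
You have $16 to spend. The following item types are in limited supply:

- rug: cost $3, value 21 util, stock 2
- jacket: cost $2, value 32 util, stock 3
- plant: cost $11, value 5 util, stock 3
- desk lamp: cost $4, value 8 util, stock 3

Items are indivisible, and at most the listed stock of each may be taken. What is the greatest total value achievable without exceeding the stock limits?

146 util

Best selections within cost 16 and stock limits:
- 2×rug + 3×jacket + 1×desk lamp: cost 16, value 146
- 2×rug + 3×jacket: cost 12, value 138
- 1×rug + 3×jacket + 1×desk lamp: cost 13, value 125
- 1×rug + 3×jacket: cost 9, value 117
Best: 146 util.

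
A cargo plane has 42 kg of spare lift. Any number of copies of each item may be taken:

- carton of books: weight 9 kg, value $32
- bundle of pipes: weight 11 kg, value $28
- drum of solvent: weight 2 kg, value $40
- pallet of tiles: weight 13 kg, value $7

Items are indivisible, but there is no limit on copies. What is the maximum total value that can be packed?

Best value-per-unit is drum of solvent at 40/2, and filling with it alone uses weight 21×2=42. No mix of the others beats 21×40 = 840.

$840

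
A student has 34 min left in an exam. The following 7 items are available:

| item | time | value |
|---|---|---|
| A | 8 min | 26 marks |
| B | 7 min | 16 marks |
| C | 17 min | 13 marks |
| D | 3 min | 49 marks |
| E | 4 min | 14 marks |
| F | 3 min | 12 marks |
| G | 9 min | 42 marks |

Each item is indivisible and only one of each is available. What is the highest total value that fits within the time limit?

159 marks

Check high-value combinations within 34 min:
- A+B+D+E+F+G: time 8+7+3+4+3+9=34, value 26+16+49+14+12+42=159
- A+B+D+E+G: time 8+7+3+4+9=31, value 26+16+49+14+42=147
- A+B+D+F+G: time 8+7+3+3+9=30, value 26+16+49+12+42=145
- A+D+E+F+G: time 8+3+4+3+9=27, value 26+49+14+12+42=143
- B+D+E+F+G: time 7+3+4+3+9=26, value 16+49+14+12+42=133
Best: 159 marks.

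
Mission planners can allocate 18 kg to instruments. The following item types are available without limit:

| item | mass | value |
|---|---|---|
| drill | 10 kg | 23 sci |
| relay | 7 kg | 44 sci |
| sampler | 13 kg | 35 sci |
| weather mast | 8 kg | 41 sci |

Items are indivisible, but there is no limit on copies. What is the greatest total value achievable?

88 sci

Best value-per-unit is relay at 44/7, and filling with it alone uses mass 2×7=14. No mix of the others beats 2×44 = 88.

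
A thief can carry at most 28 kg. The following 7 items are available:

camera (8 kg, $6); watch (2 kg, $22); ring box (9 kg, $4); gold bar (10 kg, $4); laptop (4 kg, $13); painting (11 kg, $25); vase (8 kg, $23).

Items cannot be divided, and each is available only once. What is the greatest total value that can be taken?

Check high-value combinations within 28 kg:
- watch+laptop+painting+vase: weight 2+4+11+8=25, value 22+13+25+23=83
- watch+painting+vase: weight 2+11+8=21, value 22+25+23=70
- camera+watch+laptop+painting: weight 8+2+4+11=25, value 6+22+13+25=66
- camera+watch+laptop+vase: weight 8+2+4+8=22, value 6+22+13+23=64
Best: $83.

$83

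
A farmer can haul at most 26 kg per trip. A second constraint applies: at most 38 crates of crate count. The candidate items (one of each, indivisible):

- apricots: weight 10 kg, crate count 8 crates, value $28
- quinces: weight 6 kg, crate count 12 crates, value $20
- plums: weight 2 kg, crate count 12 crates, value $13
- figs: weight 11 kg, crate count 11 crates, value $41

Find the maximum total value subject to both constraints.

$82

Feasible sets respecting both limits:
- apricots+plums+figs: weight 23, crate count 31, value 82
- quinces+plums+figs: weight 19, crate count 35, value 74
- apricots+figs: weight 21, crate count 19, value 69
- apricots+quinces+plums: weight 18, crate count 32, value 61
Best: $82.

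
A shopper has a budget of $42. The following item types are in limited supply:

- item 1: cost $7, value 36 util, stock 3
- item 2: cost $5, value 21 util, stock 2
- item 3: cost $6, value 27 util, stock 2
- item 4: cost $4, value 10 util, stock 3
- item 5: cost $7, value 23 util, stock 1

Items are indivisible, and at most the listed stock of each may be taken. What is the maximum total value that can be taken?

193 util

Best selections within cost 42 and stock limits:
- 3×item 1 + 1×item 2 + 2×item 3 + 1×item 4: cost 42, value 193
- 3×item 1 + 2×item 2 + 1×item 3 + 1×item 4: cost 41, value 187
- 3×item 1 + 2×item 3 + 1×item 5: cost 40, value 185
Best: 193 util.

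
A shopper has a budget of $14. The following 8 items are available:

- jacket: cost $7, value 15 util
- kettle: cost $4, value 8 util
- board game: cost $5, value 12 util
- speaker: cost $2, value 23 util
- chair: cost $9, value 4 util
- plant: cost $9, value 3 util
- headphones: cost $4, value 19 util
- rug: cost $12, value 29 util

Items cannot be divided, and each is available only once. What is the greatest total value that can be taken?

57 util

This is a 0/1 knapsack; check combinations near the capacity.
- jacket+speaker+headphones: cost 7+2+4=13, value 15+23+19=57
- board game+speaker+headphones: cost 5+2+4=11, value 12+23+19=54
- speaker+rug: cost 2+12=14, value 23+29=52
Best: 57 util.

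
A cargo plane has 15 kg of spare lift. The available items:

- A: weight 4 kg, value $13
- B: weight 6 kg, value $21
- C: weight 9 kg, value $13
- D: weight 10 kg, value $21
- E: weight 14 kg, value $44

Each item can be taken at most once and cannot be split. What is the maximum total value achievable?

$44

This is a 0/1 knapsack; check combinations near the capacity.
- E: weight 14, value 44
- A+B: weight 4+6=10, value 13+21=34
- A+D: weight 4+10=14, value 13+21=34
Best: $44.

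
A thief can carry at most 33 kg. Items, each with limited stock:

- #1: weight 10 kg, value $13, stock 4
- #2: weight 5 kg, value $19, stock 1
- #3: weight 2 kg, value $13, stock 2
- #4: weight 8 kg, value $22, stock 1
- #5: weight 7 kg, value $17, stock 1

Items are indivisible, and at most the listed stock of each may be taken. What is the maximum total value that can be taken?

Best selections within weight 33 and stock limits:
- 1×#2 + 2×#3 + 1×#4 + 1×#5: weight 24, value 84
- 1×#1 + 1×#2 + 1×#3 + 1×#4 + 1×#5: weight 32, value 84
- 1×#1 + 1×#2 + 2×#3 + 1×#4: weight 27, value 80
- 1×#1 + 2×#3 + 1×#4 + 1×#5: weight 29, value 78
Best: $84.

$84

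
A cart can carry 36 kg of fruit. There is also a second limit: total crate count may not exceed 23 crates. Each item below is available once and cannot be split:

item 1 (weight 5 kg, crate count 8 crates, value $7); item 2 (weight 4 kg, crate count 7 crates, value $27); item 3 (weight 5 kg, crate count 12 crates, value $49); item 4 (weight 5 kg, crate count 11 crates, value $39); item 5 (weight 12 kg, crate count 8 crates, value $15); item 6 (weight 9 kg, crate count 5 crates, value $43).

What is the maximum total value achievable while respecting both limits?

$109

Feasible sets respecting both limits:
- item 2+item 4+item 6: weight 18, crate count 23, value 109
- item 3+item 6: weight 14, crate count 17, value 92
- item 3+item 4: weight 10, crate count 23, value 88
Best: $109.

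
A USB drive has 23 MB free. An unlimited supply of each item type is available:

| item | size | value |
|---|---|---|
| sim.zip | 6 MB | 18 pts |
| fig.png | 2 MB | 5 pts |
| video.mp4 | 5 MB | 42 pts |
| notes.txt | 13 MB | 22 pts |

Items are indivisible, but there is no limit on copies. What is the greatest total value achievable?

Best value-per-unit is video.mp4 at 42/5; filling with it alone gives 4×42 = 168.
Optimal mix: 1×fig.png + 4×video.mp4 → size 22, value 173.

173 pts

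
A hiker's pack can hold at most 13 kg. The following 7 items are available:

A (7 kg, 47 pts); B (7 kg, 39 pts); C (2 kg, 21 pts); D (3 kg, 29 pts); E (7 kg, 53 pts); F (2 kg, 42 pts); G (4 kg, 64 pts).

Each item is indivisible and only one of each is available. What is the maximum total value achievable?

159 pts

Check high-value combinations within 13 kg:
- E+F+G: weight 7+2+4=13, value 53+42+64=159
- C+D+F+G: weight 2+3+2+4=11, value 21+29+42+64=156
- A+F+G: weight 7+2+4=13, value 47+42+64=153
- B+F+G: weight 7+2+4=13, value 39+42+64=145
- C+E+G: weight 2+7+4=13, value 21+53+64=138
Best: 159 pts.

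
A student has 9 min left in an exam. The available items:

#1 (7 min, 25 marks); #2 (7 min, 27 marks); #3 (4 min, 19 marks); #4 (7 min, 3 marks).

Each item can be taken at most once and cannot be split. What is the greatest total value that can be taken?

27 marks

This is a 0/1 knapsack; check combinations near the capacity.
- #2: time 7, value 27
- #1: time 7, value 25
- #3: time 4, value 19
- #4: time 7, value 3
Best: 27 marks.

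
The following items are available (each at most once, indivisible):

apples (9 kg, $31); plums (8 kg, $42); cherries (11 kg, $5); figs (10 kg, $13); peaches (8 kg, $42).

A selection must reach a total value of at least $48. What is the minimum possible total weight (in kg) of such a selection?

16

Subsets with value ≥ 48, sorted by total weight:
- plums+peaches: weight 16, value 84
- apples+plums: weight 17, value 73
- apples+peaches: weight 17, value 73
Minimum weight: 16 kg.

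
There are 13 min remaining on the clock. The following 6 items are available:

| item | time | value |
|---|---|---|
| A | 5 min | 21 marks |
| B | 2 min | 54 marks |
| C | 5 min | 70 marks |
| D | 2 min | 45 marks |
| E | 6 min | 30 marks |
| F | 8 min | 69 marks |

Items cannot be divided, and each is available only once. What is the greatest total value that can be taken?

Check high-value combinations within 13 min:
- B+C+D: time 2+5+2=9, value 54+70+45=169
- B+D+F: time 2+2+8=12, value 54+45+69=168
- B+C+E: time 2+5+6=13, value 54+70+30=154
Best: 169 marks.

169 marks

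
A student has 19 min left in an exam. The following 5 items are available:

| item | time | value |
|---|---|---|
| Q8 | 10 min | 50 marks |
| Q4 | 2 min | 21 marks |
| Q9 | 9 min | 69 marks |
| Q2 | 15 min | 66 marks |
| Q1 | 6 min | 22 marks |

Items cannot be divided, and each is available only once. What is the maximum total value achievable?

This is a 0/1 knapsack; check combinations near the capacity.
- Q8+Q9: time 10+9=19, value 50+69=119
- Q4+Q9+Q1: time 2+9+6=17, value 21+69+22=112
- Q8+Q4+Q1: time 10+2+6=18, value 50+21+22=93
- Q9+Q1: time 9+6=15, value 69+22=91
Best: 119 marks.

119 marks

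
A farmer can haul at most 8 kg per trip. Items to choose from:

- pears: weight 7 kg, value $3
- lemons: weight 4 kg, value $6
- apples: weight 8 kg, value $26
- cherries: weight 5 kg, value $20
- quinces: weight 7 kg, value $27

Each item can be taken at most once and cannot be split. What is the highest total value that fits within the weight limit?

$27

Check high-value combinations within 8 kg:
- quinces: weight 7, value 27
- apples: weight 8, value 26
- cherries: weight 5, value 20
Best: $27.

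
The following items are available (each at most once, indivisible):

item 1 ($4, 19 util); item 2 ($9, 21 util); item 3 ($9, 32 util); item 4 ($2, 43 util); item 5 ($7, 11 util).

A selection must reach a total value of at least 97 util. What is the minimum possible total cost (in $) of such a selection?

Subsets with value ≥ 97, sorted by total cost:
- item 1+item 3+item 4+item 5: cost 22, value 105
- item 1+item 2+item 3+item 4: cost 24, value 115
- item 2+item 3+item 4+item 5: cost 27, value 107
Minimum cost: 22 $.

22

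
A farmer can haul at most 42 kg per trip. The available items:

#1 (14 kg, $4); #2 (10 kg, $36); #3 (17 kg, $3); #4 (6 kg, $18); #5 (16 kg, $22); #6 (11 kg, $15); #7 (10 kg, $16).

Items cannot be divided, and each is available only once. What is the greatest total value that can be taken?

$92

Check high-value combinations within 42 kg:
- #2+#4+#5+#7: weight 10+6+16+10=42, value 36+18+22+16=92
- #2+#4+#6+#7: weight 10+6+11+10=37, value 36+18+15+16=85
- #2+#4+#5: weight 10+6+16=32, value 36+18+22=76
- #2+#5+#7: weight 10+16+10=36, value 36+22+16=74
Best: $92.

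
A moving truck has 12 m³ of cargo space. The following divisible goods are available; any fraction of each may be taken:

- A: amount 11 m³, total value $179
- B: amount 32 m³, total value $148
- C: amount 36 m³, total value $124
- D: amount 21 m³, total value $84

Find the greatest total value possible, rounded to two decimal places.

Take in order of value per unit:
- A (179/11 per unit): all 11 → value 179, running total 179.00
- B (148/32 per unit): 1 of 32 → value 1×148/32 = 4.6250, running total 183.63
Total 183.63.

183.63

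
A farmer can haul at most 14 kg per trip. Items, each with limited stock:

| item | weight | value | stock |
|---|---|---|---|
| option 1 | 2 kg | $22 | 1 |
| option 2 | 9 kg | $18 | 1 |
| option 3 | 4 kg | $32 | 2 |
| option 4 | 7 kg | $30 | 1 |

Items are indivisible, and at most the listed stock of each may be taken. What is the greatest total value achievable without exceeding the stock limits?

Best selections within weight 14 and stock limits:
- 1×option 1 + 2×option 3: weight 10, value 86
- 1×option 1 + 1×option 3 + 1×option 4: weight 13, value 84
Best: $86.

$86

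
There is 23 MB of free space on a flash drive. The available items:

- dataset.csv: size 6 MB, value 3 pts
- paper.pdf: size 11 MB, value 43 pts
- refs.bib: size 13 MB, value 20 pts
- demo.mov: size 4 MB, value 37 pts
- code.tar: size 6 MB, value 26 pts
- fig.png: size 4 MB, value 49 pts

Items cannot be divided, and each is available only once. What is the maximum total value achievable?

129 pts

This is a 0/1 knapsack; check combinations near the capacity.
- paper.pdf+demo.mov+fig.png: size 11+4+4=19, value 43+37+49=129
- paper.pdf+code.tar+fig.png: size 11+6+4=21, value 43+26+49=118
- dataset.csv+demo.mov+code.tar+fig.png: size 6+4+6+4=20, value 3+37+26+49=115
- demo.mov+code.tar+fig.png: size 4+6+4=14, value 37+26+49=112
Best: 129 pts.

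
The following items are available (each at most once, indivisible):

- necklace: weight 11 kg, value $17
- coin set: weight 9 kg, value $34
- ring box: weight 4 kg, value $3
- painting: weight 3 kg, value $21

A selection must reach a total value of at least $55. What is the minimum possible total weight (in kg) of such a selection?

Subsets with value ≥ 55, sorted by total weight:
- coin set+painting: weight 12, value 55
- coin set+ring box+painting: weight 16, value 58
- necklace+coin set+painting: weight 23, value 72
- necklace+coin set+ring box+painting: weight 27, value 75
Minimum weight: 12 kg.

12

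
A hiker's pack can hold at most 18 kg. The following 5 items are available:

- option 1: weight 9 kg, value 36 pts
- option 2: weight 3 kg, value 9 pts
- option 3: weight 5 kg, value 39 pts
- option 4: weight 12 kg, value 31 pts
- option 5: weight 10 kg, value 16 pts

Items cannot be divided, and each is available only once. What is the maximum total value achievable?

Check high-value combinations within 18 kg:
- option 1+option 2+option 3: weight 9+3+5=17, value 36+9+39=84
- option 1+option 3: weight 9+5=14, value 36+39=75
- option 3+option 4: weight 5+12=17, value 39+31=70
- option 2+option 3+option 5: weight 3+5+10=18, value 9+39+16=64
- option 3+option 5: weight 5+10=15, value 39+16=55
Best: 84 pts.

84 pts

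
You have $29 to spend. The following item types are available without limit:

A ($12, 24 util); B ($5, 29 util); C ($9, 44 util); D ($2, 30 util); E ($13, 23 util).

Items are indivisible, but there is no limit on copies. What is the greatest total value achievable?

420 util

Best value-per-unit is D at 30/2, and filling with it alone uses cost 14×2=28. No mix of the others beats 14×30 = 420.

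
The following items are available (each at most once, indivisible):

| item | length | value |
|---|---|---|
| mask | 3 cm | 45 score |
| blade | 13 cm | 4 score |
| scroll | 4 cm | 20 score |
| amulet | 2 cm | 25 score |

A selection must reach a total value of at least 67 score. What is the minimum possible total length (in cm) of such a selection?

5

Subsets with value ≥ 67, sorted by total length:
- mask+amulet: length 5, value 70
- mask+scroll+amulet: length 9, value 90
Minimum length: 5 cm.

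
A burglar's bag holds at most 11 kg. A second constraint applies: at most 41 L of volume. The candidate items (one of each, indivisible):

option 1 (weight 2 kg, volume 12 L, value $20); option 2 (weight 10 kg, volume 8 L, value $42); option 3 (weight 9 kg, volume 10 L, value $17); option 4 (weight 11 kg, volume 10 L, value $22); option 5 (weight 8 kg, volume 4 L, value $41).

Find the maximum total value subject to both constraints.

Feasible sets respecting both limits:
- option 1+option 5: weight 10, volume 16, value 61
- option 2: weight 10, volume 8, value 42
- option 5: weight 8, volume 4, value 41
Best: $61.

$61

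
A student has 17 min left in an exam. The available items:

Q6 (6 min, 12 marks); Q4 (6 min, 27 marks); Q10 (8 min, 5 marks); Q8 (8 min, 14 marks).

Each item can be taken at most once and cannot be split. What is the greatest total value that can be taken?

41 marks

Check high-value combinations within 17 min:
- Q4+Q8: time 6+8=14, value 27+14=41
- Q6+Q4: time 6+6=12, value 12+27=39
- Q4+Q10: time 6+8=14, value 27+5=32
- Q4: time 6, value 27
Best: 41 marks.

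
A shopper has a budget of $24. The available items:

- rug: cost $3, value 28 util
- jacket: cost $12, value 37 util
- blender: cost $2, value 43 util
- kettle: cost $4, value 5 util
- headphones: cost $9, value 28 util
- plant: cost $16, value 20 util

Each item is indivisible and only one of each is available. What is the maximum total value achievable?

Check high-value combinations within $24:
- rug+jacket+blender+kettle: cost 3+12+2+4=21, value 28+37+43+5=113
- rug+jacket+blender: cost 3+12+2=17, value 28+37+43=108
- jacket+blender+headphones: cost 12+2+9=23, value 37+43+28=108
- rug+blender+kettle+headphones: cost 3+2+4+9=18, value 28+43+5+28=104
Best: 113 util.

113 util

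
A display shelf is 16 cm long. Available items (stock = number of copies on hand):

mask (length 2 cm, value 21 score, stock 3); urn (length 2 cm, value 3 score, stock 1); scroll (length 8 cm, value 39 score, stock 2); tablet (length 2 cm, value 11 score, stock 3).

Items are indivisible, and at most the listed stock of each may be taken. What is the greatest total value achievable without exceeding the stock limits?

Top feasible selections:
- 3×mask + 1×scroll + 1×tablet: length 16, value 113
- 3×mask + 1×urn + 1×scroll: length 16, value 105
- 2×mask + 1×scroll + 2×tablet: length 16, value 103
- 3×mask + 1×scroll: length 14, value 102
Best: 113 score.

113 score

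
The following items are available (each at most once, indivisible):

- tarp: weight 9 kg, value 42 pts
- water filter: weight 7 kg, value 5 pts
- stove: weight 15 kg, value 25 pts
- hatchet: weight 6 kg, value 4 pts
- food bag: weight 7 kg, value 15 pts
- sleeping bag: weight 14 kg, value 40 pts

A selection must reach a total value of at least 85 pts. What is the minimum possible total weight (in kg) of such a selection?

Subsets with value ≥ 85, sorted by total weight:
- tarp+hatchet+sleeping bag: weight 29, value 86
- tarp+food bag+sleeping bag: weight 30, value 97
Minimum weight: 29 kg.

29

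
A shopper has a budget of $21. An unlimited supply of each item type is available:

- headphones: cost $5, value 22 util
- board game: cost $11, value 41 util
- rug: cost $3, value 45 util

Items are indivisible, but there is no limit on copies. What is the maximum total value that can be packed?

315 util

Best value-per-unit is rug at 45/3, and filling with it alone uses cost 7×3=21. No mix of the others beats 7×45 = 315.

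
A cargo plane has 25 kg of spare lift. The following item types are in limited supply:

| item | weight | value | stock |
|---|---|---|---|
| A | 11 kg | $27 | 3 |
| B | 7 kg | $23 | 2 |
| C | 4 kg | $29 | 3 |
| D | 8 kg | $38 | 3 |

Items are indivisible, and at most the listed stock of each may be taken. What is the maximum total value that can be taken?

Best selections within weight 25 and stock limits:
- 2×C + 2×D: weight 24, value 134
- 3×C + 1×D: weight 20, value 125
- 1×B + 2×C + 1×D: weight 23, value 119
Best: $134.

$134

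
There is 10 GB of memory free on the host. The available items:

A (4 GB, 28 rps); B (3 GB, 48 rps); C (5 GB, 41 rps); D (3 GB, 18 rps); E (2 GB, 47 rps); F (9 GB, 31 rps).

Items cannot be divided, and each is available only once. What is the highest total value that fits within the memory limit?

136 rps

Check high-value combinations within 10 GB:
- B+C+E: memory 3+5+2=10, value 48+41+47=136
- A+B+E: memory 4+3+2=9, value 28+48+47=123
- B+D+E: memory 3+3+2=8, value 48+18+47=113
- C+D+E: memory 5+3+2=10, value 41+18+47=106
Best: 136 rps.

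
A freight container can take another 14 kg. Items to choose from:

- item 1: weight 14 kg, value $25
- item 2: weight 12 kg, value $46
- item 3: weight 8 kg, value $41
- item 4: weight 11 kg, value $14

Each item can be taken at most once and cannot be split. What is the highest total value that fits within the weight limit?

Check high-value combinations within 14 kg:
- item 2: weight 12, value 46
- item 3: weight 8, value 41
- item 1: weight 14, value 25
- item 4: weight 11, value 14
Best: $46.

$46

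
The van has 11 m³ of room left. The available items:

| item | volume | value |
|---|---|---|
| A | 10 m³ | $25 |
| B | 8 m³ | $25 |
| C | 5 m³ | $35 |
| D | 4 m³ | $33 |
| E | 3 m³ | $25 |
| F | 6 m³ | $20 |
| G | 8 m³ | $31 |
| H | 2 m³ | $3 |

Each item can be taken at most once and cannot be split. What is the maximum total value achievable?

Check high-value combinations within 11 m³:
- C+D+H: volume 5+4+2=11, value 35+33+3=71
- C+D: volume 5+4=9, value 35+33=68
- C+E+H: volume 5+3+2=10, value 35+25+3=63
Best: $71.

$71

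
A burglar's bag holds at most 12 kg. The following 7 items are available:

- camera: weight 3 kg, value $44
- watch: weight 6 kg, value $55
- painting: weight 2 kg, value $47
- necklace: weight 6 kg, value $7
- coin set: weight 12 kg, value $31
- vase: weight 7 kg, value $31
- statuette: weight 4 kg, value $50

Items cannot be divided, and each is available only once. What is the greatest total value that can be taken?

Check high-value combinations within 12 kg:
- watch+painting+statuette: weight 6+2+4=12, value 55+47+50=152
- camera+watch+painting: weight 3+6+2=11, value 44+55+47=146
- camera+painting+statuette: weight 3+2+4=9, value 44+47+50=141
- camera+painting+vase: weight 3+2+7=12, value 44+47+31=122
- watch+statuette: weight 6+4=10, value 55+50=105
Best: $152.

$152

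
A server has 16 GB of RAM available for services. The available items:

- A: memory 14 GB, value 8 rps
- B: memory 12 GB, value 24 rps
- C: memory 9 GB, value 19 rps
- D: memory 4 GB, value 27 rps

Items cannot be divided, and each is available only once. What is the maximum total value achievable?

This is a 0/1 knapsack; check combinations near the capacity.
- B+D: memory 12+4=16, value 24+27=51
- C+D: memory 9+4=13, value 19+27=46
- D: memory 4, value 27
- B: memory 12, value 24
- C: memory 9, value 19
Best: 51 rps.

51 rps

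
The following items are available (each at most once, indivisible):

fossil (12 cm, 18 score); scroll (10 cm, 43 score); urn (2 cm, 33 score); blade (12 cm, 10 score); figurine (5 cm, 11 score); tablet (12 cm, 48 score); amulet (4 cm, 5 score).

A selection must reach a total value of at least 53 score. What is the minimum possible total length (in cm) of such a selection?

12

Subsets with value ≥ 53, sorted by total length:
- scroll+urn: length 12, value 76
- urn+tablet: length 14, value 81
Minimum length: 12 cm.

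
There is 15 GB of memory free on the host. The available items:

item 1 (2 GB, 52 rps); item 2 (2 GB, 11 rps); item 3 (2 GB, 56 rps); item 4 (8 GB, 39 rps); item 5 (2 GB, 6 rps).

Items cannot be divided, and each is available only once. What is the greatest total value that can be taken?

158 rps

Check high-value combinations within 15 GB:
- item 1+item 2+item 3+item 4: memory 2+2+2+8=14, value 52+11+56+39=158
- item 1+item 3+item 4+item 5: memory 2+2+8+2=14, value 52+56+39+6=153
- item 1+item 3+item 4: memory 2+2+8=12, value 52+56+39=147
- item 1+item 2+item 3+item 5: memory 2+2+2+2=8, value 52+11+56+6=125
Best: 158 rps.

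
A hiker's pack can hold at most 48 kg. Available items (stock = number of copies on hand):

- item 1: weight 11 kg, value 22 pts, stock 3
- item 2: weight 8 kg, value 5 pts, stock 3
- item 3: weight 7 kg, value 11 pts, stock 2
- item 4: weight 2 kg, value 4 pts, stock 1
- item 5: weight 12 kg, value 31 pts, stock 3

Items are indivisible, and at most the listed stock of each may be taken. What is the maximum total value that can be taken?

Best selections within weight 48 and stock limits:
- 1×item 1 + 3×item 5: weight 47, value 115
- 2×item 1 + 1×item 4 + 2×item 5: weight 48, value 110
- 1×item 3 + 1×item 4 + 3×item 5: weight 45, value 108
- 2×item 1 + 2×item 5: weight 46, value 106
Best: 115 pts.

115 pts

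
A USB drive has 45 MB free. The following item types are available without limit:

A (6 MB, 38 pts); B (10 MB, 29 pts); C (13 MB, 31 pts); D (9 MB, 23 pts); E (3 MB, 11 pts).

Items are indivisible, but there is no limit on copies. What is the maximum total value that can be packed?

277 pts

Best value-per-unit is A at 38/6; filling with it alone gives 7×38 = 266.
Optimal mix: 7×A + 1×E → size 45, value 277.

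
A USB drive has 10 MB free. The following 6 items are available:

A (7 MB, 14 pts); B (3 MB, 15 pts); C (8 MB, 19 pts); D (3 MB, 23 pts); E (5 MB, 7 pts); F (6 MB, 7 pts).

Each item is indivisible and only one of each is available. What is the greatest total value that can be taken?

This is a 0/1 knapsack; check combinations near the capacity.
- B+D: size 3+3=6, value 15+23=38
- A+D: size 7+3=10, value 14+23=37
- D+E: size 3+5=8, value 23+7=30
- D+F: size 3+6=9, value 23+7=30
- A+B: size 7+3=10, value 14+15=29
Best: 38 pts.

38 pts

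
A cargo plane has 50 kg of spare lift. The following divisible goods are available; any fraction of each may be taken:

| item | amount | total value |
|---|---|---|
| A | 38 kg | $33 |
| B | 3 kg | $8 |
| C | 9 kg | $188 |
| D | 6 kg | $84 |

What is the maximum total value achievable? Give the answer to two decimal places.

Take in order of value per unit:
- C (188/9 per unit): all 9 → value 188, running total 188.00
- D (84/6 per unit): all 6 → value 84, running total 272.00
- B (8/3 per unit): all 3 → value 8, running total 280.00
- A (33/38 per unit): 32 of 38 → value 32×33/38 = 27.7895, running total 307.79
Total 307.79.

307.79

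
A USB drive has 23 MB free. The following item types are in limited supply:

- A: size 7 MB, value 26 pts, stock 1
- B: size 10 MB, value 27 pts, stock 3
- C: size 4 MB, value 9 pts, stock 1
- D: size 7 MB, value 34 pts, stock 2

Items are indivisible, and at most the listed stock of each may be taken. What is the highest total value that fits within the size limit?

Best selections within size 23 and stock limits:
- 1×A + 2×D: size 21, value 94
- 1×C + 2×D: size 18, value 77
- 1×B + 1×C + 1×D: size 21, value 70
- 1×A + 1×C + 1×D: size 18, value 69
Best: 94 pts.

94 pts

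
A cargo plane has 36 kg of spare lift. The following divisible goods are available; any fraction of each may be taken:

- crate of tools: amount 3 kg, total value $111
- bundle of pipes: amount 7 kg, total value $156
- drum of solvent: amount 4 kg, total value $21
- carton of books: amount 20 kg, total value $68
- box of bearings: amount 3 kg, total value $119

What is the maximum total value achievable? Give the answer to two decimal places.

471.60

Take in order of value per unit:
- box of bearings (119/3 per unit): all 3 → value 119, running total 119.00
- crate of tools (111/3 per unit): all 3 → value 111, running total 230.00
- bundle of pipes (156/7 per unit): all 7 → value 156, running total 386.00
- drum of solvent (21/4 per unit): all 4 → value 21, running total 407.00
- carton of books (68/20 per unit): 19 of 20 → value 19×68/20 = 64.6000, running total 471.60
Total 471.60.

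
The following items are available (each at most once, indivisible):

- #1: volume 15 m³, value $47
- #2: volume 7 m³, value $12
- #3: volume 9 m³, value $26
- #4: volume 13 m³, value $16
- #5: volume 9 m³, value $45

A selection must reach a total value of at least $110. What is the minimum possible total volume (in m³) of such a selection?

33

Subsets with value ≥ 110, sorted by total volume:
- #1+#3+#5: volume 33, value 118
- #1+#2+#3+#5: volume 40, value 130
- #1+#2+#4+#5: volume 44, value 120
- #1+#3+#4+#5: volume 46, value 134
Minimum volume: 33 m³.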